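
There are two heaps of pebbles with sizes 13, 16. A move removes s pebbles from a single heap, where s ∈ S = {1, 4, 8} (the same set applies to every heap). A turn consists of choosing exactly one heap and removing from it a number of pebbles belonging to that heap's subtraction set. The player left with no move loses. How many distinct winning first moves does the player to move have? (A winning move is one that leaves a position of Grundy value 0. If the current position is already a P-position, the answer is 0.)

3

All heaps use S = {1, 4, 8}:
n :  0  1  2  3  4  5  6  7  8  9 10 11 12 13 14 15 16
G :  0  1  0  1  2  0  1  0  1  2  3  2  0  1  0  1  2
Heap A: G(13) = 1.
Heap B: G(16) = 2.
Combined Grundy value = 1 ⊕ 2 = 3.
A winning move leaves total XOR = 0, i.e. changes one component's Grundy value g to g ⊕ X where X is the current total.
Heap A: need g' = 1⊕3 = 2. Options: 13−1→G=0, 13−4→G=2, 13−8→G=0. Hits: 1.
Heap B: need g' = 2⊕3 = 1. Options: 16−1→G=1, 16−4→G=0, 16−8→G=1. Hits: 2.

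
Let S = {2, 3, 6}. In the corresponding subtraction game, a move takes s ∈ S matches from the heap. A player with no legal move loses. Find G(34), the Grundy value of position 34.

n :  0  1  2  3  4  5  6  7  8  9 10 11 12 13 14 15 16 17 18 19 20 21 22 23 24 25 26 27 28 29 30 31 32 33 34
G :  0  0  1  1  2  0  3  1  2  0  0  1  1  2  0  3  1  2  0  0  1  1  2  0  3  1  2  0  0  1  1  2  0  3  1

1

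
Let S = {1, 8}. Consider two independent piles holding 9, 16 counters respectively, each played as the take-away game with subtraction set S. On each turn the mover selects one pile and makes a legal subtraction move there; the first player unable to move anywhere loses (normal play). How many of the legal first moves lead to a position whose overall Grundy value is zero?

2

All piles use S = {1, 8}:
n :  0  1  2  3  4  5  6  7  8  9 10 11 12 13 14 15 16
G :  0  1  0  1  0  1  0  1  2  0  1  0  1  0  1  0  1
Pile A: G(9) = 0.
Pile B: G(16) = 1.
Combined Grundy value = 0 ⊕ 1 = 1.
A winning move leaves total XOR = 0, i.e. changes one component's Grundy value g to g ⊕ X where X is the current total.
Pile A: need g' = 0⊕1 = 1. Options: 9−1→G=2, 9−8→G=1. Hits: 1.
Pile B: need g' = 1⊕1 = 0. Options: 16−1→G=0, 16−8→G=2. Hits: 1.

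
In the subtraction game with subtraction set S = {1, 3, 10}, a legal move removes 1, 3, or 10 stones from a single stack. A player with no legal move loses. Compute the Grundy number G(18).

G(0) = 0
G(1) = mex{0} = 1
G(2) = mex{1} = 0
G(3) = mex{0,0} = 1
G(4) = mex{1,1} = 0
G(5) = mex{0,0} = 1
G(6) = mex{1,1} = 0
G(7) = mex{0,0} = 1
G(8) = mex{1,1} = 0
G(9) = mex{0,0} = 1
G(10) = mex{1,1,0} = 2
G(11) = mex{2,0,1} = 3
G(12) = mex{3,1,0} = 2
G(13) = mex{2,2,1} = 0
G(14) = mex{0,3,0} = 1
G(15) = mex{1,2,1} = 0
G(16) = mex{0,0,0} = 1
G(17) = mex{1,1,1} = 0
G(18) = mex{0,0,0} = 1

1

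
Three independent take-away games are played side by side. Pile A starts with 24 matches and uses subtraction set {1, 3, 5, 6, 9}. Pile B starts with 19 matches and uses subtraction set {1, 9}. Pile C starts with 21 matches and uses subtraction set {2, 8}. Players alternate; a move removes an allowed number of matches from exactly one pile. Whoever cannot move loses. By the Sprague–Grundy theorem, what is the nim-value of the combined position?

1

Pile A, S = {1, 3, 5, 6, 9}:
n :  0  1  2  3  4  5  6  7  8  9 10 11 12 13 14 15 16 17 18 19 20 21 22 23 24
G :  0  1  0  1  0  1  2  3  2  3  2  3  0  1  0  1  0  1  2  3  2  3  2  3  0
G_A(24) = 0.
Pile B, S = {1, 9}:
n :  0  1  2  3  4  5  6  7  8  9 10 11 12 13 14 15 16 17 18 19
G :  0  1  0  1  0  1  0  1  0  1  0  1  0  1  0  1  0  1  0  1
G_B(19) = 1.
Pile C, S = {2, 8}:
n :  0  1  2  3  4  5  6  7  8  9 10 11 12 13 14 15 16 17 18 19 20 21
G :  0  0  1  1  0  0  1  1  2  2  0  0  1  1  0  0  1  1  2  2  0  0
G_C(21) = 0.
Combined Grundy value = 0 ⊕ 1 ⊕ 0 = 1.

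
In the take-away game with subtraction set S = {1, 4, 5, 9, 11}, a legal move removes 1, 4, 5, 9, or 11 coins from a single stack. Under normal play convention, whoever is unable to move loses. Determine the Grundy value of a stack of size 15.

3

n :  0  1  2  3  4  5  6  7  8  9 10 11 12 13 14 15
G :  0  1  0  1  2  3  2  3  0  1  0  1  2  3  2  3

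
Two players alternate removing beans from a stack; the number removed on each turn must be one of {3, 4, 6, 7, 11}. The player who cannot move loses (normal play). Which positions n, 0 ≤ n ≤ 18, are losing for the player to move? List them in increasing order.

0, 1, 2, 10, 15

G(0) = 0
G(1) = mex{} = 0
G(2) = mex{} = 0
G(3) = mex{0} = 1
G(4) = mex{0,0} = 1
G(5) = mex{0,0} = 1
G(6) = mex{1,0,0} = 2
G(7) = mex{1,1,0,0} = 2
G(8) = mex{1,1,0,0} = 2
G(9) = mex{2,1,1,0} = 3
G(10) = mex{2,2,1,1} = 0
G(11) = mex{2,2,1,1,0} = 3
G(12) = mex{3,2,2,1,0} = 4
G(13) = mex{0,3,2,2,0} = 1
G(14) = mex{3,0,2,2,1} = 4
G(15) = mex{4,3,3,2,1} = 0
G(16) = mex{1,4,0,3,1} = 2
G(17) = mex{4,1,3,0,2} = 5
G(18) = mex{0,4,4,3,2} = 1
P-positions are exactly the n with G(n) = 0.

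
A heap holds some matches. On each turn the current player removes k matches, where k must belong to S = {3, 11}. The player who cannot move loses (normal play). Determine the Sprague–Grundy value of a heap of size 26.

2

G(0) = 0
G(1) = mex{} = 0
G(2) = mex{} = 0
G(3) = mex{0} = 1
G(4) = mex{0} = 1
G(5) = mex{0} = 1
G(6) = mex{1} = 0
G(7) = mex{1} = 0
G(8) = mex{1} = 0
G(9) = mex{0} = 1
G(10) = mex{0} = 1
G(11) = mex{0,0} = 1
G(12) = mex{1,0} = 2
G(13) = mex{1,0} = 2
G(14) = mex{1,1} = 0
G(15) = mex{2,1} = 0
G(16) = mex{2,1} = 0
G(17) = mex{0,0} = 1
G(18) = mex{0,0} = 1
G(19) = mex{0,0} = 1
G(20) = mex{1,1} = 0
G(21) = mex{1,1} = 0
G(22) = mex{1,1} = 0
G(23) = mex{0,2} = 1
G(24) = mex{0,2} = 1
G(25) = mex{0,0} = 1
G(26) = mex{1,0} = 2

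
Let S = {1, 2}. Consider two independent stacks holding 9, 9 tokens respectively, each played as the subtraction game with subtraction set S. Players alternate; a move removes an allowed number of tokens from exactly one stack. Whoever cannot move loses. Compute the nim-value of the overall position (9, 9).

All stacks use S = {1, 2}:
n : 0 1 2 3 4 5 6 7 8 9
G : 0 1 2 0 1 2 0 1 2 0
Stack A: G(9) = 0.
Stack B: G(9) = 0.
Combined Grundy value = 0 ⊕ 0 = 0.

0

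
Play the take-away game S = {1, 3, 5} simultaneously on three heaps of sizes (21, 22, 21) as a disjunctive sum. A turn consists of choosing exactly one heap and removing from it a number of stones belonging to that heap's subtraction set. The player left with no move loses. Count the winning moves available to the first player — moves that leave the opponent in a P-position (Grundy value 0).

0

All heaps use S = {1, 3, 5}:
n :  0  1  2  3  4  5  6  7  8  9 10 11 12 13 14 15 16 17 18 19 20 21 22
G :  0  1  0  1  0  1  0  1  0  1  0  1  0  1  0  1  0  1  0  1  0  1  0
Heap A: G(21) = 1.
Heap B: G(22) = 0.
Heap C: G(21) = 1.
Combined Grundy value = 1 ⊕ 0 ⊕ 1 = 0.
A winning move leaves total XOR = 0, i.e. changes one component's Grundy value g to g ⊕ X where X is the current total.
Heap A: target g' = 1⊕0 = 1, but every legal move changes the Grundy value (mex property), so 0 moves.
Heap B: target g' = 0⊕0 = 0, but every legal move changes the Grundy value (mex property), so 0 moves.
Heap C: target g' = 1⊕0 = 1, but every legal move changes the Grundy value (mex property), so 0 moves.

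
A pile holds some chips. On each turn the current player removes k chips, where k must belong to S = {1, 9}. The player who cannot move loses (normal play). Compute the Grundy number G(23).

n :  0  1  2  3  4  5  6  7  8  9 10 11 12 13 14 15 16 17 18 19 20 21 22 23
G :  0  1  0  1  0  1  0  1  0  1  0  1  0  1  0  1  0  1  0  1  0  1  0  1

1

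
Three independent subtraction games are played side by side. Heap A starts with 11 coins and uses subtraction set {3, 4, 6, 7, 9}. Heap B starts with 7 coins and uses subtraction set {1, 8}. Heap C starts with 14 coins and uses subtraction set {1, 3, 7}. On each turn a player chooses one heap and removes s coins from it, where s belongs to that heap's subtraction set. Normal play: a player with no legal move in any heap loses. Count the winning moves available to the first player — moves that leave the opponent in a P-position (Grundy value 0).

2

Heap A, S = {3, 4, 6, 7, 9}:
n :  0  1  2  3  4  5  6  7  8  9 10 11
G :  0  0  0  1  1  1  2  2  2  3  3  3
G_A(11) = 3.
Heap B, S = {1, 8}:
n : 0 1 2 3 4 5 6 7
G : 0 1 0 1 0 1 0 1
G_B(7) = 1.
Heap C, S = {1, 3, 7}:
n :  0  1  2  3  4  5  6  7  8  9 10 11 12 13 14
G :  0  1  0  1  0  1  0  1  0  1  0  1  0  1  0
G_C(14) = 0.
Combined Grundy value = 3 ⊕ 1 ⊕ 0 = 2.
A winning move leaves total XOR = 0, i.e. changes one component's Grundy value g to g ⊕ X where X is the current total.
Heap A: need g' = 3⊕2 = 1. Options: 11−3→G=2, 11−4→G=2, 11−6→G=1, 11−7→G=1, 11−9→G=0. Hits: 2.
Heap B: need g' = 1⊕2 = 3. Options: 7−1→G=0. Hits: 0.
Heap C: need g' = 0⊕2 = 2. Options: 14−1→G=1, 14−3→G=1, 14−7→G=1. Hits: 0.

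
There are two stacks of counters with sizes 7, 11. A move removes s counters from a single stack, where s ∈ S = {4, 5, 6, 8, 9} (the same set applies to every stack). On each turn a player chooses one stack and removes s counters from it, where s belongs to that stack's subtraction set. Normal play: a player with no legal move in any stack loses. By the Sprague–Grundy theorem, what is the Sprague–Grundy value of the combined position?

3

All stacks use S = {4, 5, 6, 8, 9}:
G(0) = 0
G(1) = mex{} = 0
G(2) = mex{} = 0
G(3) = mex{} = 0
G(4) = mex{0} = 1
G(5) = mex{0,0} = 1
G(6) = mex{0,0,0} = 1
G(7) = mex{0,0,0} = 1
G(8) = mex{1,0,0,0} = 2
G(9) = mex{1,1,0,0,0} = 2
G(10) = mex{1,1,1,0,0} = 2
G(11) = mex{1,1,1,0,0} = 2
Stack A: G(7) = 1.
Stack B: G(11) = 2.
Combined Grundy value = 1 ⊕ 2 = 3.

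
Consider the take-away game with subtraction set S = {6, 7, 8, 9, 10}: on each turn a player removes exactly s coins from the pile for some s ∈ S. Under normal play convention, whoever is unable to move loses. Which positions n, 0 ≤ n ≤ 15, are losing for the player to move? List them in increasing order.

G(0) = 0
G(1) = mex{} = 0
G(2) = mex{} = 0
G(3) = mex{} = 0
G(4) = mex{} = 0
G(5) = mex{} = 0
G(6) = mex{0} = 1
G(7) = mex{0,0} = 1
G(8) = mex{0,0,0} = 1
G(9) = mex{0,0,0,0} = 1
G(10) = mex{0,0,0,0,0} = 1
G(11) = mex{0,0,0,0,0} = 1
G(12) = mex{1,0,0,0,0} = 2
G(13) = mex{1,1,0,0,0} = 2
G(14) = mex{1,1,1,0,0} = 2
G(15) = mex{1,1,1,1,0} = 2
P-positions are exactly the n with G(n) = 0.

0, 1, 2, 3, 4, 5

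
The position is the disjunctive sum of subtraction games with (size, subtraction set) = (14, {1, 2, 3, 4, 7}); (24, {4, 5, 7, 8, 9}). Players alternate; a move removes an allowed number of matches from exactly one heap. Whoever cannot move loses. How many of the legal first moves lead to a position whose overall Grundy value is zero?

2

Heap A, S = {1, 2, 3, 4, 7}:
n :  0  1  2  3  4  5  6  7  8  9 10 11 12 13 14
G :  0  1  2  3  4  0  1  2  3  4  0  1  2  3  4
G_A(14) = 4.
Heap B, S = {4, 5, 7, 8, 9}:
G(0) = 0
G(1) = mex{} = 0
G(2) = mex{} = 0
G(3) = mex{} = 0
G(4) = mex{0} = 1
G(5) = mex{0,0} = 1
G(6) = mex{0,0} = 1
G(7) = mex{0,0,0} = 1
G(8) = mex{1,0,0,0} = 2
G(9) = mex{1,1,0,0,0} = 2
G(10) = mex{1,1,0,0,0} = 2
G(11) = mex{1,1,1,0,0} = 2
G(12) = mex{2,1,1,1,0} = 3
G(13) = mex{2,2,1,1,1} = 0
G(14) = mex{2,2,1,1,1} = 0
G(15) = mex{2,2,2,1,1} = 0
G(16) = mex{3,2,2,2,1} = 0
G(17) = mex{0,3,2,2,2} = 1
G(18) = mex{0,0,2,2,2} = 1
G(19) = mex{0,0,3,2,2} = 1
G(20) = mex{0,0,0,3,2} = 1
G(21) = mex{1,0,0,0,3} = 2
G(22) = mex{1,1,0,0,0} = 2
G(23) = mex{1,1,0,0,0} = 2
G(24) = mex{1,1,1,0,0} = 2
G_B(24) = 2.
Combined Grundy value = 4 ⊕ 2 = 6.
A winning move leaves total XOR = 0, i.e. changes one component's Grundy value g to g ⊕ X where X is the current total.
Heap A: need g' = 4⊕6 = 2. Options: 14−1→G=3, 14−2→G=2, 14−3→G=1, 14−4→G=0, 14−7→G=2. Hits: 2.
Heap B: need g' = 2⊕6 = 4. Options: 24−4→G=1, 24−5→G=1, 24−7→G=1, 24−8→G=0, 24−9→G=0. Hits: 0.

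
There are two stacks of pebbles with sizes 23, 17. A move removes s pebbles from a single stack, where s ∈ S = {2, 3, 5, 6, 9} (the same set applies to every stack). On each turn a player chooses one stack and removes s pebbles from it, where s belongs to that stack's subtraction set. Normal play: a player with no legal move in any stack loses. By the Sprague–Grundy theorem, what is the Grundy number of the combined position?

1

All stacks use S = {2, 3, 5, 6, 9}:
G(0) = 0
G(1) = mex{} = 0
G(2) = mex{0} = 1
G(3) = mex{0,0} = 1
G(4) = mex{1,0} = 2
G(5) = mex{1,1,0} = 2
G(6) = mex{2,1,0,0} = 3
G(7) = mex{2,2,1,0} = 3
G(8) = mex{3,2,1,1} = 0
G(9) = mex{3,3,2,1,0} = 4
G(10) = mex{0,3,2,2,0} = 1
G(11) = mex{4,0,3,2,1} = 5
G(12) = mex{1,4,3,3,1} = 0
G(13) = mex{5,1,0,3,2} = 4
G(14) = mex{0,5,4,0,2} = 1
G(15) = mex{4,0,1,4,3} = 2
G(16) = mex{1,4,5,1,3} = 0
G(17) = mex{2,1,0,5,0} = 3
G(18) = mex{0,2,4,0,4} = 1
G(19) = mex{3,0,1,4,1} = 2
G(20) = mex{1,3,2,1,5} = 0
G(21) = mex{2,1,0,2,0} = 3
G(22) = mex{0,2,3,0,4} = 1
G(23) = mex{3,0,1,3,1} = 2
Stack A: G(23) = 2.
Stack B: G(17) = 3.
Combined Grundy value = 2 ⊕ 3 = 1.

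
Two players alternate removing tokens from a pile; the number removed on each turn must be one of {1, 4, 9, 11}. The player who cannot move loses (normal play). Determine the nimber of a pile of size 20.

0

n :  0  1  2  3  4  5  6  7  8  9 10 11 12 13 14 15 16 17 18 19 20
G :  0  1  0  1  2  0  1  0  1  2  0  1  0  1  2  0  1  0  1  2  0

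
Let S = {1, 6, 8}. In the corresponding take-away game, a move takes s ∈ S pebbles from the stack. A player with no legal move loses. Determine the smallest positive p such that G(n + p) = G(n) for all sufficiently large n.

G(0) = 0
G(1) = mex{0} = 1
G(2) = mex{1} = 0
G(3) = mex{0} = 1
G(4) = mex{1} = 0
G(5) = mex{0} = 1
G(6) = mex{1,0} = 2
G(7) = mex{2,1} = 0
G(8) = mex{0,0,0} = 1
G(9) = mex{1,1,1} = 0
G(10) = mex{0,0,0} = 1
G(11) = mex{1,1,1} = 0
G(12) = mex{0,2,0} = 1
G(13) = mex{1,0,1} = 2
G(14) = mex{2,1,2} = 0
G(15) = mex{0,0,0} = 1
G(16) = mex{1,1,1} = 0
G(n+7) = G(n) holds for n = 0,…,7 (a full window of length max(S) = 8), so the sequence is purely periodic with period 7.

7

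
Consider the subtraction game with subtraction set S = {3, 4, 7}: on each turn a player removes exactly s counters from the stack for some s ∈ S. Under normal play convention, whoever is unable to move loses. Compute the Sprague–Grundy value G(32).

G(0) = 0
G(1) = mex{} = 0
G(2) = mex{} = 0
G(3) = mex{0} = 1
G(4) = mex{0,0} = 1
G(5) = mex{0,0} = 1
G(6) = mex{1,0} = 2
G(7) = mex{1,1,0} = 2
G(8) = mex{1,1,0} = 2
G(9) = mex{2,1,0} = 3
G(10) = mex{2,2,1} = 0
G(11) = mex{2,2,1} = 0
G(12) = mex{3,2,1} = 0
G(13) = mex{0,3,2} = 1
G(14) = mex{0,0,2} = 1
G(15) = mex{0,0,2} = 1
G(16) = mex{1,0,3} = 2
G(17) = mex{1,1,0} = 2
G(18) = mex{1,1,0} = 2
G(19) = mex{2,1,0} = 3
G(20) = mex{2,2,1} = 0
G(21) = mex{2,2,1} = 0
G(22) = mex{3,2,1} = 0
G(23) = mex{0,3,2} = 1
G(24) = mex{0,0,2} = 1
G(25) = mex{0,0,2} = 1
G(26) = mex{1,0,3} = 2
G(27) = mex{1,1,0} = 2
G(28) = mex{1,1,0} = 2
G(29) = mex{2,1,0} = 3
G(30) = mex{2,2,1} = 0
G(31) = mex{2,2,1} = 0
G(32) = mex{3,2,1} = 0

0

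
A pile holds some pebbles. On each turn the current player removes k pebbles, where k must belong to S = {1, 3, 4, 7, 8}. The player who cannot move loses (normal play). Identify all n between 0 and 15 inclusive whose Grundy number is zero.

G(0) = 0
G(1) = mex{0} = 1
G(2) = mex{1} = 0
G(3) = mex{0,0} = 1
G(4) = mex{1,1,0} = 2
G(5) = mex{2,0,1} = 3
G(6) = mex{3,1,0} = 2
G(7) = mex{2,2,1,0} = 3
G(8) = mex{3,3,2,1,0} = 4
G(9) = mex{4,2,3,0,1} = 5
G(10) = mex{5,3,2,1,0} = 4
G(11) = mex{4,4,3,2,1} = 0
G(12) = mex{0,5,4,3,2} = 1
G(13) = mex{1,4,5,2,3} = 0
G(14) = mex{0,0,4,3,2} = 1
G(15) = mex{1,1,0,4,3} = 2
P-positions are exactly the n with G(n) = 0.

0, 2, 11, 13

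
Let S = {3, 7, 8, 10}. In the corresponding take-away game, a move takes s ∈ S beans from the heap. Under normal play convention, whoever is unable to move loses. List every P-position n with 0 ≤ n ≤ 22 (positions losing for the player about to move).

0, 1, 2, 6, 15, 17, 19, 21

n :  0  1  2  3  4  5  6  7  8  9 10 11 12 13 14 15 16 17 18 19 20 21 22
G :  0  0  0  1  1  1  0  2  2  1  3  3  2  2  4  0  3  0  1  0  1  0  1
P-positions are exactly the n with G(n) = 0.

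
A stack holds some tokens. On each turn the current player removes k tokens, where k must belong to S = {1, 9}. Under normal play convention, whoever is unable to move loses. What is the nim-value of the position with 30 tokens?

G(0) = 0
G(1) = mex{0} = 1
G(2) = mex{1} = 0
G(3) = mex{0} = 1
G(4) = mex{1} = 0
G(5) = mex{0} = 1
G(6) = mex{1} = 0
G(7) = mex{0} = 1
G(8) = mex{1} = 0
G(9) = mex{0,0} = 1
G(10) = mex{1,1} = 0
G(11) = mex{0,0} = 1
G(12) = mex{1,1} = 0
G(13) = mex{0,0} = 1
G(14) = mex{1,1} = 0
G(15) = mex{0,0} = 1
G(16) = mex{1,1} = 0
G(17) = mex{0,0} = 1
G(18) = mex{1,1} = 0
G(19) = mex{0,0} = 1
G(20) = mex{1,1} = 0
G(21) = mex{0,0} = 1
G(22) = mex{1,1} = 0
G(23) = mex{0,0} = 1
G(24) = mex{1,1} = 0
G(25) = mex{0,0} = 1
G(26) = mex{1,1} = 0
G(27) = mex{0,0} = 1
G(28) = mex{1,1} = 0
G(29) = mex{0,0} = 1
G(30) = mex{1,1} = 0

0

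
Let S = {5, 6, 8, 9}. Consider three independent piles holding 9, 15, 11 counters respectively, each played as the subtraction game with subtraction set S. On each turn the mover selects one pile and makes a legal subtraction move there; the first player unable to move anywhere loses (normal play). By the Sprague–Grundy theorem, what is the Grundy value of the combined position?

All piles use S = {5, 6, 8, 9}:
G(0) = 0
G(1) = mex{} = 0
G(2) = mex{} = 0
G(3) = mex{} = 0
G(4) = mex{} = 0
G(5) = mex{0} = 1
G(6) = mex{0,0} = 1
G(7) = mex{0,0} = 1
G(8) = mex{0,0,0} = 1
G(9) = mex{0,0,0,0} = 1
G(10) = mex{1,0,0,0} = 2
G(11) = mex{1,1,0,0} = 2
G(12) = mex{1,1,0,0} = 2
G(13) = mex{1,1,1,0} = 2
G(14) = mex{1,1,1,1} = 0
G(15) = mex{2,1,1,1} = 0
Pile A: G(9) = 1.
Pile B: G(15) = 0.
Pile C: G(11) = 2.
Combined Grundy value = 1 ⊕ 0 ⊕ 2 = 3.

3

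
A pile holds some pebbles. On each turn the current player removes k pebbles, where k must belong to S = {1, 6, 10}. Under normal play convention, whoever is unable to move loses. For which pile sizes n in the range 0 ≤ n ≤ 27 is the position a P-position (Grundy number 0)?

G(0) = 0
G(1) = mex{0} = 1
G(2) = mex{1} = 0
G(3) = mex{0} = 1
G(4) = mex{1} = 0
G(5) = mex{0} = 1
G(6) = mex{1,0} = 2
G(7) = mex{2,1} = 0
G(8) = mex{0,0} = 1
G(9) = mex{1,1} = 0
G(10) = mex{0,0,0} = 1
G(11) = mex{1,1,1} = 0
G(12) = mex{0,2,0} = 1
G(13) = mex{1,0,1} = 2
G(14) = mex{2,1,0} = 3
G(15) = mex{3,0,1} = 2
G(16) = mex{2,1,2} = 0
G(17) = mex{0,0,0} = 1
G(18) = mex{1,1,1} = 0
G(19) = mex{0,2,0} = 1
G(20) = mex{1,3,1} = 0
G(21) = mex{0,2,0} = 1
G(22) = mex{1,0,1} = 2
G(23) = mex{2,1,2} = 0
G(24) = mex{0,0,3} = 1
G(25) = mex{1,1,2} = 0
G(26) = mex{0,0,0} = 1
G(27) = mex{1,1,1} = 0
P-positions are exactly the n with G(n) = 0.

0, 2, 4, 7, 9, 11, 16, 18, 20, 23, 25, 27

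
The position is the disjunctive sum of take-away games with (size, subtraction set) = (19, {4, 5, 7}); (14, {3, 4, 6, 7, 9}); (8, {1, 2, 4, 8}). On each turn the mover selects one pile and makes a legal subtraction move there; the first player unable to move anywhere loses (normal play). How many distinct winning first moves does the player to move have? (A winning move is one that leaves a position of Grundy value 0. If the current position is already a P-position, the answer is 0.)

0

Pile A, S = {4, 5, 7}:
G(0) = 0
G(1) = mex{} = 0
G(2) = mex{} = 0
G(3) = mex{} = 0
G(4) = mex{0} = 1
G(5) = mex{0,0} = 1
G(6) = mex{0,0} = 1
G(7) = mex{0,0,0} = 1
G(8) = mex{1,0,0} = 2
G(9) = mex{1,1,0} = 2
G(10) = mex{1,1,0} = 2
G(11) = mex{1,1,1} = 0
G(12) = mex{2,1,1} = 0
G(13) = mex{2,2,1} = 0
G(14) = mex{2,2,1} = 0
G(15) = mex{0,2,2} = 1
G(16) = mex{0,0,2} = 1
G(17) = mex{0,0,2} = 1
G(18) = mex{0,0,0} = 1
G(19) = mex{1,0,0} = 2
G_A(19) = 2.
Pile B, S = {3, 4, 6, 7, 9}:
n :  0  1  2  3  4  5  6  7  8  9 10 11 12 13 14
G :  0  0  0  1  1  1  2  2  2  3  3  3  0  0  0
G_B(14) = 0.
Pile C, S = {1, 2, 4, 8}:
G(0) = 0
G(1) = mex{0} = 1
G(2) = mex{1,0} = 2
G(3) = mex{2,1} = 0
G(4) = mex{0,2,0} = 1
G(5) = mex{1,0,1} = 2
G(6) = mex{2,1,2} = 0
G(7) = mex{0,2,0} = 1
G(8) = mex{1,0,1,0} = 2
G_C(8) = 2.
Combined Grundy value = 2 ⊕ 0 ⊕ 2 = 0.
A winning move leaves total XOR = 0, i.e. changes one component's Grundy value g to g ⊕ X where X is the current total.
Pile A: target g' = 2⊕0 = 2, but every legal move changes the Grundy value (mex property), so 0 moves.
Pile B: target g' = 0⊕0 = 0, but every legal move changes the Grundy value (mex property), so 0 moves.
Pile C: target g' = 2⊕0 = 2, but every legal move changes the Grundy value (mex property), so 0 moves.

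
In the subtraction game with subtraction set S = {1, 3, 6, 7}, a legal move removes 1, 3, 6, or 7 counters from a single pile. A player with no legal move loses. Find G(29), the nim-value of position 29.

1

G(0) = 0
G(1) = mex{0} = 1
G(2) = mex{1} = 0
G(3) = mex{0,0} = 1
G(4) = mex{1,1} = 0
G(5) = mex{0,0} = 1
G(6) = mex{1,1,0} = 2
G(7) = mex{2,0,1,0} = 3
G(8) = mex{3,1,0,1} = 2
G(9) = mex{2,2,1,0} = 3
G(10) = mex{3,3,0,1} = 2
G(11) = mex{2,2,1,0} = 3
G(12) = mex{3,3,2,1} = 0
G(13) = mex{0,2,3,2} = 1
G(14) = mex{1,3,2,3} = 0
G(15) = mex{0,0,3,2} = 1
G(16) = mex{1,1,2,3} = 0
G(17) = mex{0,0,3,2} = 1
G(18) = mex{1,1,0,3} = 2
G(19) = mex{2,0,1,0} = 3
G(20) = mex{3,1,0,1} = 2
G(21) = mex{2,2,1,0} = 3
G(22) = mex{3,3,0,1} = 2
G(23) = mex{2,2,1,0} = 3
G(24) = mex{3,3,2,1} = 0
G(25) = mex{0,2,3,2} = 1
G(26) = mex{1,3,2,3} = 0
G(27) = mex{0,0,3,2} = 1
G(28) = mex{1,1,2,3} = 0
G(29) = mex{0,0,3,2} = 1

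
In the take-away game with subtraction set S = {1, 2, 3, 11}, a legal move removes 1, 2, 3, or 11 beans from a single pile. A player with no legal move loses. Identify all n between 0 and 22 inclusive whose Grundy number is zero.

G(0) = 0
G(1) = mex{0} = 1
G(2) = mex{1,0} = 2
G(3) = mex{2,1,0} = 3
G(4) = mex{3,2,1} = 0
G(5) = mex{0,3,2} = 1
G(6) = mex{1,0,3} = 2
G(7) = mex{2,1,0} = 3
G(8) = mex{3,2,1} = 0
G(9) = mex{0,3,2} = 1
G(10) = mex{1,0,3} = 2
G(11) = mex{2,1,0,0} = 3
G(12) = mex{3,2,1,1} = 0
G(13) = mex{0,3,2,2} = 1
G(14) = mex{1,0,3,3} = 2
G(15) = mex{2,1,0,0} = 3
G(16) = mex{3,2,1,1} = 0
G(17) = mex{0,3,2,2} = 1
G(18) = mex{1,0,3,3} = 2
G(19) = mex{2,1,0,0} = 3
G(20) = mex{3,2,1,1} = 0
G(21) = mex{0,3,2,2} = 1
G(22) = mex{1,0,3,3} = 2
P-positions are exactly the n with G(n) = 0.

0, 4, 8, 12, 16, 20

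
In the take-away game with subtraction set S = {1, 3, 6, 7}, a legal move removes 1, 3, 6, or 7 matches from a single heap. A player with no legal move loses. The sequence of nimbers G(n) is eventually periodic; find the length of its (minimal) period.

G(0) = 0
G(1) = mex{0} = 1
G(2) = mex{1} = 0
G(3) = mex{0,0} = 1
G(4) = mex{1,1} = 0
G(5) = mex{0,0} = 1
G(6) = mex{1,1,0} = 2
G(7) = mex{2,0,1,0} = 3
G(8) = mex{3,1,0,1} = 2
G(9) = mex{2,2,1,0} = 3
G(10) = mex{3,3,0,1} = 2
G(11) = mex{2,2,1,0} = 3
G(12) = mex{3,3,2,1} = 0
G(13) = mex{0,2,3,2} = 1
G(14) = mex{1,3,2,3} = 0
G(15) = mex{0,0,3,2} = 1
G(16) = mex{1,1,2,3} = 0
G(17) = mex{0,0,3,2} = 1
G(18) = mex{1,1,0,3} = 2
G(19) = mex{2,0,1,0} = 3
G(20) = mex{3,1,0,1} = 2
G(21) = mex{2,2,1,0} = 3
G(22) = mex{3,3,0,1} = 2
G(23) = mex{2,2,1,0} = 3
G(24) = mex{3,3,2,1} = 0
G(25) = mex{0,2,3,2} = 1
G(n+12) = G(n) holds for n = 0,…,6 (a full window of length max(S) = 7), so the sequence is purely periodic with period 12.

12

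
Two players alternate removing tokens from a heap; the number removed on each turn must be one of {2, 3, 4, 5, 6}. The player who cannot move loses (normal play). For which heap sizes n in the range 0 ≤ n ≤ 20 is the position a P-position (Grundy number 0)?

n :  0  1  2  3  4  5  6  7  8  9 10 11 12 13 14 15 16 17 18 19 20
G :  0  0  1  1  2  2  3  3  0  0  1  1  2  2  3  3  0  0  1  1  2
P-positions are exactly the n with G(n) = 0.

0, 1, 8, 9, 16, 17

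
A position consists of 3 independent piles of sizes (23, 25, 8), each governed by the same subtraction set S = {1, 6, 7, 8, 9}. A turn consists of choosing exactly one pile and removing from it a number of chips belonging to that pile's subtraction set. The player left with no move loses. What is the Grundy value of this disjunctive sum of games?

All piles use S = {1, 6, 7, 8, 9}:
n :  0  1  2  3  4  5  6  7  8  9 10 11 12 13 14 15 16 17 18 19 20 21 22 23 24 25
G :  0  1  0  1  0  1  2  3  2  3  2  3  4  5  0  1  0  1  0  1  2  3  2  3  2  3
Pile A: G(23) = 3.
Pile B: G(25) = 3.
Pile C: G(8) = 2.
Combined Grundy value = 3 ⊕ 3 ⊕ 2 = 2.

2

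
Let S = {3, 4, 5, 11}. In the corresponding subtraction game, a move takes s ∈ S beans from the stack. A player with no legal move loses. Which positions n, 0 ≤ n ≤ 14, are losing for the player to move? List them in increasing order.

0, 1, 2, 8, 9, 10

n :  0  1  2  3  4  5  6  7  8  9 10 11 12 13 14
G :  0  0  0  1  1  1  2  2  0  0  0  1  1  1  2
P-positions are exactly the n with G(n) = 0.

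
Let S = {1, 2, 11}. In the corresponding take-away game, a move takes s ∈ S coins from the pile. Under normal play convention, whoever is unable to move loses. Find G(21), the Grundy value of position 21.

0

G(0) = 0
G(1) = mex{0} = 1
G(2) = mex{1,0} = 2
G(3) = mex{2,1} = 0
G(4) = mex{0,2} = 1
G(5) = mex{1,0} = 2
G(6) = mex{2,1} = 0
G(7) = mex{0,2} = 1
G(8) = mex{1,0} = 2
G(9) = mex{2,1} = 0
G(10) = mex{0,2} = 1
G(11) = mex{1,0,0} = 2
G(12) = mex{2,1,1} = 0
G(13) = mex{0,2,2} = 1
G(14) = mex{1,0,0} = 2
G(15) = mex{2,1,1} = 0
G(16) = mex{0,2,2} = 1
G(17) = mex{1,0,0} = 2
G(18) = mex{2,1,1} = 0
G(19) = mex{0,2,2} = 1
G(20) = mex{1,0,0} = 2
G(21) = mex{2,1,1} = 0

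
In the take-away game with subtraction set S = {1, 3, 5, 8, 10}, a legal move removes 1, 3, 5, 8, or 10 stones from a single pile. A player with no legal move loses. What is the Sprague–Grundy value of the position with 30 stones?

0

G(0) = 0
G(1) = mex{0} = 1
G(2) = mex{1} = 0
G(3) = mex{0,0} = 1
G(4) = mex{1,1} = 0
G(5) = mex{0,0,0} = 1
G(6) = mex{1,1,1} = 0
G(7) = mex{0,0,0} = 1
G(8) = mex{1,1,1,0} = 2
G(9) = mex{2,0,0,1} = 3
G(10) = mex{3,1,1,0,0} = 2
G(11) = mex{2,2,0,1,1} = 3
G(12) = mex{3,3,1,0,0} = 2
G(13) = mex{2,2,2,1,1} = 0
G(14) = mex{0,3,3,0,0} = 1
G(15) = mex{1,2,2,1,1} = 0
G(16) = mex{0,0,3,2,0} = 1
G(17) = mex{1,1,2,3,1} = 0
G(18) = mex{0,0,0,2,2} = 1
G(19) = mex{1,1,1,3,3} = 0
G(20) = mex{0,0,0,2,2} = 1
G(21) = mex{1,1,1,0,3} = 2
G(22) = mex{2,0,0,1,2} = 3
G(23) = mex{3,1,1,0,0} = 2
G(24) = mex{2,2,0,1,1} = 3
G(25) = mex{3,3,1,0,0} = 2
G(26) = mex{2,2,2,1,1} = 0
G(27) = mex{0,3,3,0,0} = 1
G(28) = mex{1,2,2,1,1} = 0
G(29) = mex{0,0,3,2,0} = 1
G(30) = mex{1,1,2,3,1} = 0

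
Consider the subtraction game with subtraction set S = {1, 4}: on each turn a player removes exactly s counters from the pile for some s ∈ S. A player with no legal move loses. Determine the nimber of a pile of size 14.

2

n :  0  1  2  3  4  5  6  7  8  9 10 11 12 13 14
G :  0  1  0  1  2  0  1  0  1  2  0  1  0  1  2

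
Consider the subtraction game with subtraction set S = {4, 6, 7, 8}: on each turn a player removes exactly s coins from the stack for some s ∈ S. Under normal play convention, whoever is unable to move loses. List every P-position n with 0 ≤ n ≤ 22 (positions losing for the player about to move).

n :  0  1  2  3  4  5  6  7  8  9 10 11 12 13 14 15 16 17 18 19 20 21 22
G :  0  0  0  0  1  1  1  1  2  2  2  2  0  0  0  0  1  1  1  1  2  2  2
P-positions are exactly the n with G(n) = 0.

0, 1, 2, 3, 12, 13, 14, 15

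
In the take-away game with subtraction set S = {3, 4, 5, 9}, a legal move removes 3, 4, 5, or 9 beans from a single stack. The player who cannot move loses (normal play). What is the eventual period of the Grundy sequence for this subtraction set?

14

G(0) = 0
G(1) = mex{} = 0
G(2) = mex{} = 0
G(3) = mex{0} = 1
G(4) = mex{0,0} = 1
G(5) = mex{0,0,0} = 1
G(6) = mex{1,0,0} = 2
G(7) = mex{1,1,0} = 2
G(8) = mex{1,1,1} = 0
G(9) = mex{2,1,1,0} = 3
G(10) = mex{2,2,1,0} = 3
G(11) = mex{0,2,2,0} = 1
G(12) = mex{3,0,2,1} = 4
G(13) = mex{3,3,0,1} = 2
G(14) = mex{1,3,3,1} = 0
G(15) = mex{4,1,3,2} = 0
G(16) = mex{2,4,1,2} = 0
G(17) = mex{0,2,4,0} = 1
G(18) = mex{0,0,2,3} = 1
G(19) = mex{0,0,0,3} = 1
G(20) = mex{1,0,0,1} = 2
G(21) = mex{1,1,0,4} = 2
G(22) = mex{1,1,1,2} = 0
G(23) = mex{2,1,1,0} = 3
G(24) = mex{2,2,1,0} = 3
G(25) = mex{0,2,2,0} = 1
G(26) = mex{3,0,2,1} = 4
G(27) = mex{3,3,0,1} = 2
G(28) = mex{1,3,3,1} = 0
G(29) = mex{4,1,3,2} = 0
G(n+14) = G(n) holds for n = 0,…,8 (a full window of length max(S) = 9), so the sequence is purely periodic with period 14.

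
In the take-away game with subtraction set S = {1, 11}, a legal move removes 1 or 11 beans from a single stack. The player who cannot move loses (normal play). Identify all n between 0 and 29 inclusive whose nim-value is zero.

n :  0  1  2  3  4  5  6  7  8  9 10 11 12 13 14 15 16 17 18 19 20 21 22 23 24 25 26 27 28 29
G :  0  1  0  1  0  1  0  1  0  1  0  1  0  1  0  1  0  1  0  1  0  1  0  1  0  1  0  1  0  1
P-positions are exactly the n with G(n) = 0.

0, 2, 4, 6, 8, 10, 12, 14, 16, 18, 20, 22, 24, 26, 28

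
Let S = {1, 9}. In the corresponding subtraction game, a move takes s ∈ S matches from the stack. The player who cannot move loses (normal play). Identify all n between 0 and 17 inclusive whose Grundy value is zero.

0, 2, 4, 6, 8, 10, 12, 14, 16

G(0) = 0
G(1) = mex{0} = 1
G(2) = mex{1} = 0
G(3) = mex{0} = 1
G(4) = mex{1} = 0
G(5) = mex{0} = 1
G(6) = mex{1} = 0
G(7) = mex{0} = 1
G(8) = mex{1} = 0
G(9) = mex{0,0} = 1
G(10) = mex{1,1} = 0
G(11) = mex{0,0} = 1
G(12) = mex{1,1} = 0
G(13) = mex{0,0} = 1
G(14) = mex{1,1} = 0
G(15) = mex{0,0} = 1
G(16) = mex{1,1} = 0
G(17) = mex{0,0} = 1
P-positions are exactly the n with G(n) = 0.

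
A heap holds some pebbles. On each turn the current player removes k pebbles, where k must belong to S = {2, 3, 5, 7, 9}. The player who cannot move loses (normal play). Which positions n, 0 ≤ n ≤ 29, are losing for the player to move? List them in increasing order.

0, 1, 11, 12, 22, 23

G(0) = 0
G(1) = mex{} = 0
G(2) = mex{0} = 1
G(3) = mex{0,0} = 1
G(4) = mex{1,0} = 2
G(5) = mex{1,1,0} = 2
G(6) = mex{2,1,0} = 3
G(7) = mex{2,2,1,0} = 3
G(8) = mex{3,2,1,0} = 4
G(9) = mex{3,3,2,1,0} = 4
G(10) = mex{4,3,2,1,0} = 5
G(11) = mex{4,4,3,2,1} = 0
G(12) = mex{5,4,3,2,1} = 0
G(13) = mex{0,5,4,3,2} = 1
G(14) = mex{0,0,4,3,2} = 1
G(15) = mex{1,0,5,4,3} = 2
G(16) = mex{1,1,0,4,3} = 2
G(17) = mex{2,1,0,5,4} = 3
G(18) = mex{2,2,1,0,4} = 3
G(19) = mex{3,2,1,0,5} = 4
G(20) = mex{3,3,2,1,0} = 4
G(21) = mex{4,3,2,1,0} = 5
G(22) = mex{4,4,3,2,1} = 0
G(23) = mex{5,4,3,2,1} = 0
G(24) = mex{0,5,4,3,2} = 1
G(25) = mex{0,0,4,3,2} = 1
G(26) = mex{1,0,5,4,3} = 2
G(27) = mex{1,1,0,4,3} = 2
G(28) = mex{2,1,0,5,4} = 3
G(29) = mex{2,2,1,0,4} = 3
P-positions are exactly the n with G(n) = 0.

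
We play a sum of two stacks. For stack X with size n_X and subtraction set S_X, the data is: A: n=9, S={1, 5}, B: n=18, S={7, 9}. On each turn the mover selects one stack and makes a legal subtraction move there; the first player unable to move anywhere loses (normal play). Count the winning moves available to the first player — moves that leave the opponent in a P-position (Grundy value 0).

4

Stack A, S = {1, 5}:
G(0) = 0
G(1) = mex{0} = 1
G(2) = mex{1} = 0
G(3) = mex{0} = 1
G(4) = mex{1} = 0
G(5) = mex{0,0} = 1
G(6) = mex{1,1} = 0
G(7) = mex{0,0} = 1
G(8) = mex{1,1} = 0
G(9) = mex{0,0} = 1
G_A(9) = 1.
Stack B, S = {7, 9}:
G(0) = 0
G(1) = mex{} = 0
G(2) = mex{} = 0
G(3) = mex{} = 0
G(4) = mex{} = 0
G(5) = mex{} = 0
G(6) = mex{} = 0
G(7) = mex{0} = 1
G(8) = mex{0} = 1
G(9) = mex{0,0} = 1
G(10) = mex{0,0} = 1
G(11) = mex{0,0} = 1
G(12) = mex{0,0} = 1
G(13) = mex{0,0} = 1
G(14) = mex{1,0} = 2
G(15) = mex{1,0} = 2
G(16) = mex{1,1} = 0
G(17) = mex{1,1} = 0
G(18) = mex{1,1} = 0
G_B(18) = 0.
Combined Grundy value = 1 ⊕ 0 = 1.
A winning move leaves total XOR = 0, i.e. changes one component's Grundy value g to g ⊕ X where X is the current total.
Stack A: need g' = 1⊕1 = 0. Options: 9−1→G=0, 9−5→G=0. Hits: 2.
Stack B: need g' = 0⊕1 = 1. Options: 18−7→G=1, 18−9→G=1. Hits: 2.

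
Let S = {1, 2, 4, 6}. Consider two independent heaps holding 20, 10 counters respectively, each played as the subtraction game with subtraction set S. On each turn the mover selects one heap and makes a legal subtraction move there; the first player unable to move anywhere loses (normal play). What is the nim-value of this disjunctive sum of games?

3

All heaps use S = {1, 2, 4, 6}:
G(0) = 0
G(1) = mex{0} = 1
G(2) = mex{1,0} = 2
G(3) = mex{2,1} = 0
G(4) = mex{0,2,0} = 1
G(5) = mex{1,0,1} = 2
G(6) = mex{2,1,2,0} = 3
G(7) = mex{3,2,0,1} = 4
G(8) = mex{4,3,1,2} = 0
G(9) = mex{0,4,2,0} = 1
G(10) = mex{1,0,3,1} = 2
G(11) = mex{2,1,4,2} = 0
G(12) = mex{0,2,0,3} = 1
G(13) = mex{1,0,1,4} = 2
G(14) = mex{2,1,2,0} = 3
G(15) = mex{3,2,0,1} = 4
G(16) = mex{4,3,1,2} = 0
G(17) = mex{0,4,2,0} = 1
G(18) = mex{1,0,3,1} = 2
G(19) = mex{2,1,4,2} = 0
G(20) = mex{0,2,0,3} = 1
Heap A: G(20) = 1.
Heap B: G(10) = 2.
Combined Grundy value = 1 ⊕ 2 = 3.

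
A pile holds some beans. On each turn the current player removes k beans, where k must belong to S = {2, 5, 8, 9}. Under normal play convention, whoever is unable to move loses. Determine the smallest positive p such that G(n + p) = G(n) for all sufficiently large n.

n :  0  1  2  3  4  5  6  7  8  9 10 11 12 13 14 15 16 17 18 19 20 21 22 23 24 25 26 27 28 29 30 31 32 33 34 35
G :  0  0  1  1  0  2  1  0  2  1  3  0  2  1  0  2  1  0  0  1  1  0  2  1  0  2  1  3  0  2  1  0  2  1  0  0
G(n+17) = G(n) holds for n = 0,…,8 (a full window of length max(S) = 9), so the sequence is purely periodic with period 17.

17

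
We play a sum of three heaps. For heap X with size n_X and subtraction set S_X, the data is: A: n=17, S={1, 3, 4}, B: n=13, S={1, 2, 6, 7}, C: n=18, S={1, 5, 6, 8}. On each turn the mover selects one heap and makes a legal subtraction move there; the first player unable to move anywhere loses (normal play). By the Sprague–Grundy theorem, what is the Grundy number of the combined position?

Heap A, S = {1, 3, 4}:
n :  0  1  2  3  4  5  6  7  8  9 10 11 12 13 14 15 16 17
G :  0  1  0  1  2  3  2  0  1  0  1  2  3  2  0  1  0  1
G_A(17) = 1.
Heap B, S = {1, 2, 6, 7}:
n :  0  1  2  3  4  5  6  7  8  9 10 11 12 13
G :  0  1  2  0  1  2  3  4  0  1  2  0  1  2
G_B(13) = 2.
Heap C, S = {1, 5, 6, 8}:
G(0) = 0
G(1) = mex{0} = 1
G(2) = mex{1} = 0
G(3) = mex{0} = 1
G(4) = mex{1} = 0
G(5) = mex{0,0} = 1
G(6) = mex{1,1,0} = 2
G(7) = mex{2,0,1} = 3
G(8) = mex{3,1,0,0} = 2
G(9) = mex{2,0,1,1} = 3
G(10) = mex{3,1,0,0} = 2
G(11) = mex{2,2,1,1} = 0
G(12) = mex{0,3,2,0} = 1
G(13) = mex{1,2,3,1} = 0
G(14) = mex{0,3,2,2} = 1
G(15) = mex{1,2,3,3} = 0
G(16) = mex{0,0,2,2} = 1
G(17) = mex{1,1,0,3} = 2
G(18) = mex{2,0,1,2} = 3
G_C(18) = 3.
Combined Grundy value = 1 ⊕ 2 ⊕ 3 = 0.

0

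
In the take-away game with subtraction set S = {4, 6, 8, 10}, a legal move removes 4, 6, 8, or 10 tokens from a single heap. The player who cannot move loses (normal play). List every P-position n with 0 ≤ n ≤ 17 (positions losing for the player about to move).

G(0) = 0
G(1) = mex{} = 0
G(2) = mex{} = 0
G(3) = mex{} = 0
G(4) = mex{0} = 1
G(5) = mex{0} = 1
G(6) = mex{0,0} = 1
G(7) = mex{0,0} = 1
G(8) = mex{1,0,0} = 2
G(9) = mex{1,0,0} = 2
G(10) = mex{1,1,0,0} = 2
G(11) = mex{1,1,0,0} = 2
G(12) = mex{2,1,1,0} = 3
G(13) = mex{2,1,1,0} = 3
G(14) = mex{2,2,1,1} = 0
G(15) = mex{2,2,1,1} = 0
G(16) = mex{3,2,2,1} = 0
G(17) = mex{3,2,2,1} = 0
P-positions are exactly the n with G(n) = 0.

0, 1, 2, 3, 14, 15, 16, 17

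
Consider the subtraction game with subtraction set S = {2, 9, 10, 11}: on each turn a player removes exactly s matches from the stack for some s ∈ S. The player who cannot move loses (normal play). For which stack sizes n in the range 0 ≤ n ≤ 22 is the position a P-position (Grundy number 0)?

0, 1, 4, 5, 8, 20, 21

G(0) = 0
G(1) = mex{} = 0
G(2) = mex{0} = 1
G(3) = mex{0} = 1
G(4) = mex{1} = 0
G(5) = mex{1} = 0
G(6) = mex{0} = 1
G(7) = mex{0} = 1
G(8) = mex{1} = 0
G(9) = mex{1,0} = 2
G(10) = mex{0,0,0} = 1
G(11) = mex{2,1,0,0} = 3
G(12) = mex{1,1,1,0} = 2
G(13) = mex{3,0,1,1} = 2
G(14) = mex{2,0,0,1} = 3
G(15) = mex{2,1,0,0} = 3
G(16) = mex{3,1,1,0} = 2
G(17) = mex{3,0,1,1} = 2
G(18) = mex{2,2,0,1} = 3
G(19) = mex{2,1,2,0} = 3
G(20) = mex{3,3,1,2} = 0
G(21) = mex{3,2,3,1} = 0
G(22) = mex{0,2,2,3} = 1
P-positions are exactly the n with G(n) = 0.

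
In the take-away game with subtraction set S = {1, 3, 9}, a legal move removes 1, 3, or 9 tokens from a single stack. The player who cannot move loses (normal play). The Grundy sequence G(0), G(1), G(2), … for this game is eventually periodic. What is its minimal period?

2

G(0) = 0
G(1) = mex{0} = 1
G(2) = mex{1} = 0
G(3) = mex{0,0} = 1
G(4) = mex{1,1} = 0
G(5) = mex{0,0} = 1
G(6) = mex{1,1} = 0
G(7) = mex{0,0} = 1
G(8) = mex{1,1} = 0
G(9) = mex{0,0,0} = 1
G(10) = mex{1,1,1} = 0
G(11) = mex{0,0,0} = 1
G(12) = mex{1,1,1} = 0
G(13) = mex{0,0,0} = 1
G(14) = mex{1,1,1} = 0
G(n+2) = G(n) holds for n = 0,…,8 (a full window of length max(S) = 9), so the sequence is purely periodic with period 2.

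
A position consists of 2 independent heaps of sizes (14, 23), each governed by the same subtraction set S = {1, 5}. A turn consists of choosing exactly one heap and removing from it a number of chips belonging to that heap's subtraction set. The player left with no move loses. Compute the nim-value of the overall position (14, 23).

All heaps use S = {1, 5}:
n :  0  1  2  3  4  5  6  7  8  9 10 11 12 13 14 15 16 17 18 19 20 21 22 23
G :  0  1  0  1  0  1  0  1  0  1  0  1  0  1  0  1  0  1  0  1  0  1  0  1
Heap A: G(14) = 0.
Heap B: G(23) = 1.
Combined Grundy value = 0 ⊕ 1 = 1.

1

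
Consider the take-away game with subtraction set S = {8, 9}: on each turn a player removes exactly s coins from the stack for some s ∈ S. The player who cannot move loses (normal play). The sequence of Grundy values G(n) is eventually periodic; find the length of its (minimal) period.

17

n :  0  1  2  3  4  5  6  7  8  9 10 11 12 13 14 15 16 17 18 19 20 21 22 23 24 25 26 27 28 29 30 31 32 33 34 35
G :  0  0  0  0  0  0  0  0  1  1  1  1  1  1  1  1  2  0  0  0  0  0  0  0  0  1  1  1  1  1  1  1  1  2  0  0
G(n+17) = G(n) holds for n = 0,…,8 (a full window of length max(S) = 9), so the sequence is purely periodic with period 17.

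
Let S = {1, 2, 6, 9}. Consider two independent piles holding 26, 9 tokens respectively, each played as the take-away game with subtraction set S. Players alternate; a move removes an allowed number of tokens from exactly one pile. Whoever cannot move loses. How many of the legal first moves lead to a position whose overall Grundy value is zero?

All piles use S = {1, 2, 6, 9}:
G(0) = 0
G(1) = mex{0} = 1
G(2) = mex{1,0} = 2
G(3) = mex{2,1} = 0
G(4) = mex{0,2} = 1
G(5) = mex{1,0} = 2
G(6) = mex{2,1,0} = 3
G(7) = mex{3,2,1} = 0
G(8) = mex{0,3,2} = 1
G(9) = mex{1,0,0,0} = 2
G(10) = mex{2,1,1,1} = 0
G(11) = mex{0,2,2,2} = 1
G(12) = mex{1,0,3,0} = 2
G(13) = mex{2,1,0,1} = 3
G(14) = mex{3,2,1,2} = 0
G(15) = mex{0,3,2,3} = 1
G(16) = mex{1,0,0,0} = 2
G(17) = mex{2,1,1,1} = 0
G(18) = mex{0,2,2,2} = 1
G(19) = mex{1,0,3,0} = 2
G(20) = mex{2,1,0,1} = 3
G(21) = mex{3,2,1,2} = 0
G(22) = mex{0,3,2,3} = 1
G(23) = mex{1,0,0,0} = 2
G(24) = mex{2,1,1,1} = 0
G(25) = mex{0,2,2,2} = 1
G(26) = mex{1,0,3,0} = 2
Pile A: G(26) = 2.
Pile B: G(9) = 2.
Combined Grundy value = 2 ⊕ 2 = 0.
A winning move leaves total XOR = 0, i.e. changes one component's Grundy value g to g ⊕ X where X is the current total.
Pile A: target g' = 2⊕0 = 2, but every legal move changes the Grundy value (mex property), so 0 moves.
Pile B: target g' = 2⊕0 = 2, but every legal move changes the Grundy value (mex property), so 0 moves.

0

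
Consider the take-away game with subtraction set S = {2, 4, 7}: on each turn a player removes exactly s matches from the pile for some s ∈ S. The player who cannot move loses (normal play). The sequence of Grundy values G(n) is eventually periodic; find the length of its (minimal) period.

3

G(0) = 0
G(1) = mex{} = 0
G(2) = mex{0} = 1
G(3) = mex{0} = 1
G(4) = mex{1,0} = 2
G(5) = mex{1,0} = 2
G(6) = mex{2,1} = 0
G(7) = mex{2,1,0} = 3
G(8) = mex{0,2,0} = 1
G(9) = mex{3,2,1} = 0
G(10) = mex{1,0,1} = 2
G(11) = mex{0,3,2} = 1
G(12) = mex{2,1,2} = 0
G(13) = mex{1,0,0} = 2
G(14) = mex{0,2,3} = 1
G(15) = mex{2,1,1} = 0
G(16) = mex{1,0,0} = 2
G(17) = mex{0,2,2} = 1
G(18) = mex{2,1,1} = 0
G(19) = mex{1,0,0} = 2
From n = 8 onward G(n+3) = G(n); since this holds over max(S) = 7 consecutive positions the period is 3 (pre-period 8).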